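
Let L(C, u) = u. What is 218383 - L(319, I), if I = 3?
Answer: 218380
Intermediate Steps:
218383 - L(319, I) = 218383 - 1*3 = 218383 - 3 = 218380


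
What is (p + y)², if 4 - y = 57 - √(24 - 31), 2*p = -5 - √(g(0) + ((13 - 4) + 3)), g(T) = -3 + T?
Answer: (57 - I*√7)² ≈ 3242.0 - 301.62*I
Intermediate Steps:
p = -4 (p = (-5 - √((-3 + 0) + ((13 - 4) + 3)))/2 = (-5 - √(-3 + (9 + 3)))/2 = (-5 - √(-3 + 12))/2 = (-5 - √9)/2 = (-5 - 1*3)/2 = (-5 - 3)/2 = (½)*(-8) = -4)
y = -53 + I*√7 (y = 4 - (57 - √(24 - 31)) = 4 - (57 - √(-7)) = 4 - (57 - I*√7) = 4 + (-57 + I*√7) = -53 + I*√7 ≈ -53.0 + 2.6458*I)
(p + y)² = (-4 + (-53 + I*√7))² = (-57 + I*√7)²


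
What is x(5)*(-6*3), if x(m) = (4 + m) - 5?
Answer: -72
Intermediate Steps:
x(m) = -1 + m
x(5)*(-6*3) = (-1 + 5)*(-6*3) = 4*(-18) = -72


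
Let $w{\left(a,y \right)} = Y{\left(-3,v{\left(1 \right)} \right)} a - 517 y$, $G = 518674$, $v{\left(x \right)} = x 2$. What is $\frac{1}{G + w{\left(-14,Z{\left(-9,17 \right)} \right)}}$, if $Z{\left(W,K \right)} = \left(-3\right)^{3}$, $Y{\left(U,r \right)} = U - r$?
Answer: $\frac{1}{532703} \approx 1.8772 \cdot 10^{-6}$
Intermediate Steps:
$v{\left(x \right)} = 2 x$
$Z{\left(W,K \right)} = -27$
$w{\left(a,y \right)} = - 517 y - 5 a$ ($w{\left(a,y \right)} = \left(-3 - 2 \cdot 1\right) a - 517 y = \left(-3 - 2\right) a - 517 y = - 5 a - 517 y = - 517 y - 5 a$)
$\frac{1}{G + w{\left(-14,Z{\left(-9,17 \right)} \right)}} = \frac{1}{518674 - -14029} = \frac{1}{518674 + \left(13959 + 70\right)} = \frac{1}{518674 + 14029} = \frac{1}{532703}$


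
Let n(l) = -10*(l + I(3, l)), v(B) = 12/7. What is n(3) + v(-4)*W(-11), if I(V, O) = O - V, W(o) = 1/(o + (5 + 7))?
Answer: -198/7 ≈ -28.286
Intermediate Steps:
v(B) = 12/7 (v(B) = 12*(⅐) = 12/7)
W(o) = 1/(12 + o) (W(o) = 1/(o + 12) = 1/(12 + o))
I(V, O) = O - V
n(l) = 30 - 20*l (n(l) = -10*(l + (l - 1*3)) = -10*(l + (l - 3)) = -10*(l + (-3 + l)) = -10*(-3 + 2*l) = 30 - 20*l)
n(3) + v(-4)*W(-11) = (30 - 20*3) + 12/(7*(12 - 11)) = (30 - 60) + (12/7)/1 = -30 + (12/7)*1 = -30 + 12/7 = -198/7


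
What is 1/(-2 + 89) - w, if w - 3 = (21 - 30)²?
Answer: -7307/87 ≈ -83.989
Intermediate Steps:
w = 84 (w = 3 + (21 - 30)² = 3 + (-9)² = 3 + 81 = 84)
1/(-2 + 89) - w = 1/(-2 + 89) - 1*84 = 1/87 - 84 = -7307/87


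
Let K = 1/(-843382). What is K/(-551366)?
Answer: 1/465012159812 ≈ 2.1505e-12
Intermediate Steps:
K = -1/843382 ≈ -1.1857e-6
K/(-551366) = -1/843382/(-551366) = -1/843382*(-1/551366) = 1/465012159812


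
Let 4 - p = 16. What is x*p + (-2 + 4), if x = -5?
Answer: 62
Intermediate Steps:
p = -12 (p = 4 - 1*16 = 4 - 16 = -12)
x*p + (-2 + 4) = -5*(-12) + (-2 + 4) = 60 + 2 = 62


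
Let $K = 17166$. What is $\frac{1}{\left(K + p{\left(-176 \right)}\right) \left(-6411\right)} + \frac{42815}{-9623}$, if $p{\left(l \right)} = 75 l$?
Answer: $- \frac{1088615312813}{244674648198} \approx -4.4492$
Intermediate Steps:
$\frac{1}{\left(K + p{\left(-176 \right)}\right) \left(-6411\right)} + \frac{42815}{-9623} = \frac{1}{\left(17166 + 75 \left(-176\right)\right) \left(-6411\right)} + \frac{42815}{-9623} = \frac{1}{17166 - 13200} \left(- \frac{1}{6411}\right) + 42815 \left(- \frac{1}{9623}\right) = \frac{1}{3966} \left(- \frac{1}{6411}\right) - \frac{42815}{9623} = - \frac{1}{25426026} - \frac{42815}{9623} = - \frac{1088615312813}{244674648198}$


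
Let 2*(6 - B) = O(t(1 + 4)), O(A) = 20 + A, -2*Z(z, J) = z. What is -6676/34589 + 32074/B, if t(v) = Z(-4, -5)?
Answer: -1109440966/172945 ≈ -6415.0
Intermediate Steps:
Z(z, J) = -z/2
t(v) = 2 (t(v) = -½*(-4) = 2)
B = -5 (B = 6 - (20 + 2)/2 = 6 - ½*22 = 6 - 11 = -5)
-6676/34589 + 32074/B = -6676/34589 + 32074/(-5) = -6676*1/34589 + 32074*(-⅕) = -6676/34589 - 32074/5 = -1109440966/172945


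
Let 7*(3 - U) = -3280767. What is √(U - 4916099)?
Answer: I*√4447415 ≈ 2108.9*I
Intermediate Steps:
U = 468684 (U = 3 - ⅐*(-3280767) = 3 + 468681 = 468684)
√(U - 4916099) = √(468684 - 4916099) = √(-4447415) = I*√4447415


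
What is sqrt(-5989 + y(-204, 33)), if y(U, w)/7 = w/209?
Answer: I*sqrt(2161630)/19 ≈ 77.381*I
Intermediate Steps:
y(U, w) = 7*w/209 (y(U, w) = 7*(w/209) = 7*w/209)
sqrt(-5989 + y(-204, 33)) = sqrt(-5989 + (7/209)*33) = sqrt(-5989 + 21/19) = sqrt(-113770/19) = I*sqrt(2161630)/19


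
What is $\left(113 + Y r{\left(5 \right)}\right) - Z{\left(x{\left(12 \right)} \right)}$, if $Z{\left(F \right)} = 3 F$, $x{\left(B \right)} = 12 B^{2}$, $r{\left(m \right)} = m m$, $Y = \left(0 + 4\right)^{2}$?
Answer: $-4671$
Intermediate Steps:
$Y = 16$ ($Y = 4^{2} = 16$)
$r{\left(m \right)} = m^{2}$
$\left(113 + Y r{\left(5 \right)}\right) - Z{\left(x{\left(12 \right)} \right)} = \left(113 + 16 \cdot 5^{2}\right) - 3 \cdot 12 \cdot 12^{2} = \left(113 + 16 \cdot 25\right) - 3 \cdot 12 \cdot 144 = \left(113 + 400\right) - 3 \cdot 1728 = 513 - 5184 = -4671$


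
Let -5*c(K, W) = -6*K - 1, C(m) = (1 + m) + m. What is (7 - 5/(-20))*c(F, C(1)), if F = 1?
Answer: 203/20 ≈ 10.150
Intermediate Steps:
C(m) = 1 + 2*m
c(K, W) = 1/5 + 6*K/5 (c(K, W) = -(-6*K - 1)/5 = -(-1 - 6*K)/5 = 1/5 + 6*K/5)
(7 - 5/(-20))*c(F, C(1)) = (7 - 5/(-20))*(1/5 + (6/5)*1) = (7 - 5*(-1/20))*(1/5 + 6/5) = (7 + 1/4)*(7/5) = (29/4)*(7/5) = 203/20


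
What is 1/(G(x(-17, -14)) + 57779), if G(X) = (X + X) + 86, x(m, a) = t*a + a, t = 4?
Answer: 1/57725 ≈ 1.7324e-5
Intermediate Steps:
x(m, a) = 5*a (x(m, a) = 4*a + a = 5*a)
G(X) = 86 + 2*X (G(X) = 2*X + 86 = 86 + 2*X)
1/(G(x(-17, -14)) + 57779) = 1/((86 + 2*(5*(-14))) + 57779) = 1/((86 + 2*(-70)) + 57779) = 1/((86 - 140) + 57779) = 1/(-54 + 57779) = 1/57725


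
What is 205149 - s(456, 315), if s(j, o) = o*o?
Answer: 105924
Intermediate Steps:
s(j, o) = o**2
205149 - s(456, 315) = 205149 - 1*315**2 = 205149 - 1*99225 = 205149 - 99225 = 105924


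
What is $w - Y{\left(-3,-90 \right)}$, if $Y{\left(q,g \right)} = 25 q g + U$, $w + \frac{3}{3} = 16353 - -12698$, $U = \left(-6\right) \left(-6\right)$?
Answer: $22264$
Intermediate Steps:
$U = 36$
$w = 29050$ ($w = -1 + \left(16353 - -12698\right) = -1 + \left(16353 + 12698\right) = -1 + 29051 = 29050$)
$Y{\left(q,g \right)} = 36 + 25 g q$ ($Y{\left(q,g \right)} = 25 q g + 36 = 25 g q + 36 = 36 + 25 g q$)
$w - Y{\left(-3,-90 \right)} = 29050 - \left(36 + 25 \left(-90\right) \left(-3\right)\right) = 29050 - \left(36 + 6750\right) = 29050 - 6786 = 22264$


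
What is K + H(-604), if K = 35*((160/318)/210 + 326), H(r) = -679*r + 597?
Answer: 201352711/477 ≈ 4.2212e+5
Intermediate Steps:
H(r) = 597 - 679*r
K = 5442610/477 (K = 35*((160*(1/318))*(1/210) + 326) = 35*((80/159)*(1/210) + 326) = 35*(8/3339 + 326) = 35*(1088522/3339) = 5442610/477 ≈ 11410.)
K + H(-604) = 5442610/477 + (597 - 679*(-604)) = 5442610/477 + (597 + 410116) = 5442610/477 + 410713 = 201352711/477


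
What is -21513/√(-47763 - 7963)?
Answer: 21513*I*√55726/55726 ≈ 91.132*I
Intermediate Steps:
-21513/√(-47763 - 7963) = -21513*(-I*√55726/55726) = -(-21513)*I*√55726/55726 = 21513*I*√55726/55726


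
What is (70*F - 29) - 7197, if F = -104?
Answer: -14506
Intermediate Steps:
(70*F - 29) - 7197 = (70*(-104) - 29) - 7197 = (-7280 - 29) - 7197 = -7309 - 7197 = -14506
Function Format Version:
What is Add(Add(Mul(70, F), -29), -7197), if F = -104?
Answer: -14506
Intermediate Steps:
Add(Add(Mul(70, F), -29), -7197) = Add(Add(Mul(70, -104), -29), -7197) = Add(Add(-7280, -29), -7197) = Add(-7309, -7197) = -14506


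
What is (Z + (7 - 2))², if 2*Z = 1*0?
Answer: 25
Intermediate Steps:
Z = 0 (Z = (1*0)/2 = (½)*0 = 0)
(Z + (7 - 2))² = (0 + (7 - 2))² = (0 + 5)² = 5² = 25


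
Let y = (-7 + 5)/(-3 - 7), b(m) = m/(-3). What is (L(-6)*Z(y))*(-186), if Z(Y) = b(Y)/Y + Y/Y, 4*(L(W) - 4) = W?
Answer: -310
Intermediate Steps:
b(m) = -m/3 (b(m) = m*(-1/3) = -m/3)
L(W) = 4 + W/4
y = 1/5 (y = -2/(-10) = -2*(-1/10) = 1/5 ≈ 0.20000)
Z(Y) = 2/3 (Z(Y) = (-Y/3)/Y + Y/Y = -1/3 + 1 = 2/3)
(L(-6)*Z(y))*(-186) = ((4 + (1/4)*(-6))*(2/3))*(-186) = ((4 - 3/2)*(2/3))*(-186) = ((5/2)*(2/3))*(-186) = (5/3)*(-186) = -310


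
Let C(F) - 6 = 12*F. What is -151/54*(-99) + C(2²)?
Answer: 1985/6 ≈ 330.83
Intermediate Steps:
C(F) = 6 + 12*F
-151/54*(-99) + C(2²) = -151/54*(-99) + (6 + 12*2²) = -151*1/54*(-99) + (6 + 12*4) = -151/54*(-99) + (6 + 48) = 1661/6 + 54 = 1985/6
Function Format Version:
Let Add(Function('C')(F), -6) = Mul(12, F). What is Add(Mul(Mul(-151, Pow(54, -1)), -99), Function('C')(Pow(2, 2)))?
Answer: Rational(1985, 6) ≈ 330.83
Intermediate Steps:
Function('C')(F) = Add(6, Mul(12, F))
Add(Mul(Mul(-151, Pow(54, -1)), -99), Function('C')(Pow(2, 2))) = Add(Mul(Mul(-151, Pow(54, -1)), -99), Add(6, Mul(12, Pow(2, 2)))) = Add(Mul(Mul(-151, Rational(1, 54)), -99), Add(6, Mul(12, 4))) = Add(Mul(Rational(-151, 54), -99), Add(6, 48)) = Add(Rational(1661, 6), 54) = Rational(1985, 6)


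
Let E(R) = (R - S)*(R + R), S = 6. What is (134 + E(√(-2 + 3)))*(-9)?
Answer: -1116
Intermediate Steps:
E(R) = 2*R*(-6 + R) (E(R) = (R - 1*6)*(R + R) = (R - 6)*(2*R) = (-6 + R)*(2*R) = 2*R*(-6 + R))
(134 + E(√(-2 + 3)))*(-9) = (134 + 2*√(-2 + 3)*(-6 + √(-2 + 3)))*(-9) = (134 + 2*√1*(-6 + √1))*(-9) = (134 + 2*1*(-6 + 1))*(-9) = (134 + 2*1*(-5))*(-9) = (134 - 10)*(-9) = 124*(-9) = -1116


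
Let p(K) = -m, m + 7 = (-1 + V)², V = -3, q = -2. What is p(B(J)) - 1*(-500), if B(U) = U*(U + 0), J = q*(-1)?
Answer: 491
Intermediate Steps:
J = 2 (J = -2*(-1) = 2)
B(U) = U² (B(U) = U*U = U²)
m = 9 (m = -7 + (-1 - 3)² = -7 + (-4)² = -7 + 16 = 9)
p(K) = -9 (p(K) = -1*9 = -9)
p(B(J)) - 1*(-500) = -9 - 1*(-500) = -9 + 500 = 491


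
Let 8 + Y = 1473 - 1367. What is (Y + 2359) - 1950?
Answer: 507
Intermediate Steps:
Y = 98 (Y = -8 + (1473 - 1367) = -8 + 106 = 98)
(Y + 2359) - 1950 = (98 + 2359) - 1950 = 2457 - 1950 = 507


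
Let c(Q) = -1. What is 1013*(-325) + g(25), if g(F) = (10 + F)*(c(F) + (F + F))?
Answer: -327510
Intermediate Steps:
g(F) = (-1 + 2*F)*(10 + F) (g(F) = (10 + F)*(-1 + (F + F)) = (10 + F)*(-1 + 2*F) = (-1 + 2*F)*(10 + F))
1013*(-325) + g(25) = 1013*(-325) + (-10 + 2*25² + 19*25) = -329225 + (-10 + 2*625 + 475) = -329225 + (-10 + 1250 + 475) = -329225 + 1715 = -327510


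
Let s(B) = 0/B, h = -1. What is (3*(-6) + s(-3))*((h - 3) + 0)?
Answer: 72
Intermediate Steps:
s(B) = 0
(3*(-6) + s(-3))*((h - 3) + 0) = (3*(-6) + 0)*((-1 - 3) + 0) = (-18 + 0)*(-4 + 0) = -18*(-4) = 72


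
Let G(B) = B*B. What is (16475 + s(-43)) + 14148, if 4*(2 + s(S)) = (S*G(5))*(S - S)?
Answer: 30621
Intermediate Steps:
G(B) = B²
s(S) = -2 (s(S) = -2 + ((S*5²)*(S - S))/4 = -2 + ((S*25)*0)/4 = -2 + ((25*S)*0)/4 = -2 + (¼)*0 = -2 + 0 = -2)
(16475 + s(-43)) + 14148 = (16475 - 2) + 14148 = 16473 + 14148 = 30621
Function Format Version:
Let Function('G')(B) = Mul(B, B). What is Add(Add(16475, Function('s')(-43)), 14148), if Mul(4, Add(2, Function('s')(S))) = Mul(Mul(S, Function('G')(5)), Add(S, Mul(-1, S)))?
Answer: 30621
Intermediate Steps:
Function('G')(B) = Pow(B, 2)
Function('s')(S) = -2 (Function('s')(S) = Add(-2, Mul(Rational(1, 4), Mul(Mul(S, Pow(5, 2)), Add(S, Mul(-1, S))))) = Add(-2, Mul(Rational(1, 4), Mul(Mul(S, 25), 0))) = Add(-2, Mul(Rational(1, 4), Mul(Mul(25, S), 0))) = Add(-2, Mul(Rational(1, 4), 0)) = Add(-2, 0) = -2)
Add(Add(16475, Function('s')(-43)), 14148) = Add(Add(16475, -2), 14148) = Add(16473, 14148) = 30621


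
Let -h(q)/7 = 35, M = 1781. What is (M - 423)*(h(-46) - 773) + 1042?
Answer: -1381402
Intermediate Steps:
h(q) = -245 (h(q) = -7*35 = -245)
(M - 423)*(h(-46) - 773) + 1042 = (1781 - 423)*(-245 - 773) + 1042 = 1358*(-1018) + 1042 = -1382444 + 1042 = -1381402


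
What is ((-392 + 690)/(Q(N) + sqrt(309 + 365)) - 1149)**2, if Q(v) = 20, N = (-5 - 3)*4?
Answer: 25740877923/18769 - 47797114*sqrt(674)/18769 ≈ 1.3053e+6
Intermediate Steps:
N = -32 (N = -8*4 = -32)
((-392 + 690)/(Q(N) + sqrt(309 + 365)) - 1149)**2 = ((-392 + 690)/(20 + sqrt(309 + 365)) - 1149)**2 = (298/(20 + sqrt(674)) - 1149)**2 = (-1149 + 298/(20 + sqrt(674)))**2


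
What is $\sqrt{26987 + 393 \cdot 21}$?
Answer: $2 \sqrt{8810} \approx 187.72$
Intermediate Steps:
$\sqrt{26987 + 393 \cdot 21} = \sqrt{26987 + 8253} = \sqrt{35240} = 2 \sqrt{8810}$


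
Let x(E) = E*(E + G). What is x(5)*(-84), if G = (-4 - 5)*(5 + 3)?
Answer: 28140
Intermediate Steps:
G = -72 (G = -9*8 = -72)
x(E) = E*(-72 + E) (x(E) = E*(E - 72) = E*(-72 + E))
x(5)*(-84) = (5*(-72 + 5))*(-84) = (5*(-67))*(-84) = -335*(-84) = 28140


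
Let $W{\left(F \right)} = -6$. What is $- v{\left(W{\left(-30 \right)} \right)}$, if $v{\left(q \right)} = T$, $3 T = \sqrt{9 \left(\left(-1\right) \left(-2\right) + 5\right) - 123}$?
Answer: $- \frac{2 i \sqrt{15}}{3} \approx - 2.582 i$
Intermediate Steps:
$T = \frac{2 i \sqrt{15}}{3}$ ($T = \frac{\sqrt{9 \left(\left(-1\right) \left(-2\right) + 5\right) - 123}}{3} = \frac{\sqrt{9 \left(2 + 5\right) - 123}}{3} = \frac{\sqrt{9 \cdot 7 - 123}}{3} = \frac{\sqrt{63 - 123}}{3} = \frac{\sqrt{-60}}{3} = \frac{2 i \sqrt{15}}{3} \approx 2.582 i$)
$v{\left(q \right)} = \frac{2 i \sqrt{15}}{3}$
$- v{\left(W{\left(-30 \right)} \right)} = - \frac{2 i \sqrt{15}}{3}$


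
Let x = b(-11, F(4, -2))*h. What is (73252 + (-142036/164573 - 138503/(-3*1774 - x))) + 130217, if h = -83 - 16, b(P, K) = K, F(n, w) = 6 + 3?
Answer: 148396431551350/729222963 ≈ 2.0350e+5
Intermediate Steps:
F(n, w) = 9
h = -99
x = -891 (x = 9*(-99) = -891)
(73252 + (-142036/164573 - 138503/(-3*1774 - x))) + 130217 = (73252 + (-142036/164573 - 138503/(-3*1774 - 1*(-891)))) + 130217 = (73252 + (-142036*1/164573 - 138503/(-5322 + 891))) + 130217 = (73252 + (-142036/164573 - 138503/(-4431))) + 130217 = (73252 + (-142036/164573 - 138503*(-1/4431))) + 130217 = (73252 + (-142036/164573 + 138503/4431)) + 130217 = (73252 + 22164492703/729222963) + 130217 = 53439204978379/729222963 + 130217 = 148396431551350/729222963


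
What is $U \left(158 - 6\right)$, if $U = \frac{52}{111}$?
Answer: $\frac{7904}{111} \approx 71.207$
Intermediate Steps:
$U = \frac{52}{111}$ ($U = 52 \cdot \frac{1}{111} = \frac{52}{111} \approx 0.46847$)
$U \left(158 - 6\right) = \frac{52 \left(158 - 6\right)}{111} = \frac{52}{111} \cdot 152 = \frac{7904}{111}$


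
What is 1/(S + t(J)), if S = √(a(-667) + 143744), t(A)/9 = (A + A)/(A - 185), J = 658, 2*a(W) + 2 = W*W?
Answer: -177848/2596396281 + 1118645*√6510/54524321901 ≈ 0.0015869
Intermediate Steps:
a(W) = -1 + W²/2 (a(W) = -1 + (W*W)/2 = -1 + W²/2)
t(A) = 18*A/(-185 + A) (t(A) = 9*((A + A)/(A - 185)) = 9*((2*A)/(-185 + A)) = 9*(2*A/(-185 + A)) = 18*A/(-185 + A))
S = 15*√6510/2 (S = √((-1 + (½)*(-667)²) + 143744) = √((-1 + (½)*444889) + 143744) = √((-1 + 444889/2) + 143744) = √(444887/2 + 143744) = √(732375/2) = 15*√6510/2 ≈ 605.13)
1/(S + t(J)) = 1/(15*√6510/2 + 18*658/(-185 + 658)) = 1/(15*√6510/2 + 18*658/473) = 1/(15*√6510/2 + 18*658*(1/473)) = 1/(15*√6510/2 + 11844/473) = 1/(11844/473 + 15*√6510/2)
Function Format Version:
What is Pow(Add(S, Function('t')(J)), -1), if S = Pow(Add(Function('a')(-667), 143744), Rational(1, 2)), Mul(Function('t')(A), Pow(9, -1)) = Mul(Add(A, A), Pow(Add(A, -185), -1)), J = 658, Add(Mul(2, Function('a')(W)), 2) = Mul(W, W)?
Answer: Add(Rational(-177848, 2596396281), Mul(Rational(1118645, 54524321901), Pow(6510, Rational(1, 2)))) ≈ 0.0015869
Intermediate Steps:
Function('a')(W) = Add(-1, Mul(Rational(1, 2), Pow(W, 2))) (Function('a')(W) = Add(-1, Mul(Rational(1, 2), Mul(W, W))) = Add(-1, Mul(Rational(1, 2), Pow(W, 2))))
Function('t')(A) = Mul(18, A, Pow(Add(-185, A), -1)) (Function('t')(A) = Mul(9, Mul(Add(A, A), Pow(Add(A, -185), -1))) = Mul(9, Mul(Mul(2, A), Pow(Add(-185, A), -1))) = Mul(9, Mul(2, A, Pow(Add(-185, A), -1))) = Mul(18, A, Pow(Add(-185, A), -1)))
S = Mul(Rational(15, 2), Pow(6510, Rational(1, 2))) (S = Pow(Add(Add(-1, Mul(Rational(1, 2), Pow(-667, 2))), 143744), Rational(1, 2)) = Pow(Add(Add(-1, Mul(Rational(1, 2), 444889)), 143744), Rational(1, 2)) = Pow(Add(Add(-1, Rational(444889, 2)), 143744), Rational(1, 2)) = Pow(Add(Rational(444887, 2), 143744), Rational(1, 2)) = Pow(Rational(732375, 2), Rational(1, 2)) = Mul(Rational(15, 2), Pow(6510, Rational(1, 2))) ≈ 605.13)
Pow(Add(S, Function('t')(J)), -1) = Pow(Add(Mul(Rational(15, 2), Pow(6510, Rational(1, 2))), Mul(18, 658, Pow(Add(-185, 658), -1))), -1) = Pow(Add(Mul(Rational(15, 2), Pow(6510, Rational(1, 2))), Mul(18, 658, Pow(473, -1))), -1) = Pow(Add(Mul(Rational(15, 2), Pow(6510, Rational(1, 2))), Mul(18, 658, Rational(1, 473))), -1) = Pow(Add(Mul(Rational(15, 2), Pow(6510, Rational(1, 2))), Rational(11844, 473)), -1) = Pow(Add(Rational(11844, 473), Mul(Rational(15, 2), Pow(6510, Rational(1, 2)))), -1)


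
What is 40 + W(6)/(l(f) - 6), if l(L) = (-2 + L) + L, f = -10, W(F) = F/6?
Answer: 1119/28 ≈ 39.964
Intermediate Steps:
W(F) = F/6 (W(F) = F*(⅙) = F/6)
l(L) = -2 + 2*L
40 + W(6)/(l(f) - 6) = 40 + ((⅙)*6)/((-2 + 2*(-10)) - 6) = 40 + 1/((-2 - 20) - 6) = 40 + 1/(-22 - 6) = 40 + 1/(-28) = 40 + 1*(-1/28) = 40 - 1/28 = 1119/28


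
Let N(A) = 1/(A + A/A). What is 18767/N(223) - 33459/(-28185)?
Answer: 39494787313/9395 ≈ 4.2038e+6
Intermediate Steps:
N(A) = 1/(1 + A) (N(A) = 1/(A + 1) = 1/(1 + A))
18767/N(223) - 33459/(-28185) = 18767/(1/(1 + 223)) - 33459/(-28185) = 18767/(1/224) - 33459*(-1/28185) = 18767/(1/224) + 11153/9395 = 18767*224 + 11153/9395 = 4203808 + 11153/9395 = 39494787313/9395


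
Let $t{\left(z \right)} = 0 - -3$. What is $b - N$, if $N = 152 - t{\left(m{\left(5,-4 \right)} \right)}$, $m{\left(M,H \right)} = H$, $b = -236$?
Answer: $-385$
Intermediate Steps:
$t{\left(z \right)} = 3$ ($t{\left(z \right)} = 0 + 3 = 3$)
$N = 149$ ($N = 152 - 3 = 149$)
$b - N = -236 - 149 = -385$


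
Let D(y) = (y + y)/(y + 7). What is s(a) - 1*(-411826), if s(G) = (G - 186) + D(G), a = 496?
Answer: 207305400/503 ≈ 4.1214e+5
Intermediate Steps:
D(y) = 2*y/(7 + y) (D(y) = (2*y)/(7 + y) = 2*y/(7 + y))
s(G) = -186 + G + 2*G/(7 + G) (s(G) = (G - 186) + 2*G/(7 + G) = (-186 + G) + 2*G/(7 + G) = -186 + G + 2*G/(7 + G))
s(a) - 1*(-411826) = (-1302 + 496² - 177*496)/(7 + 496) - 1*(-411826) = (-1302 + 246016 - 87792)/503 + 411826 = (1/503)*156922 + 411826 = 156922/503 + 411826 = 207305400/503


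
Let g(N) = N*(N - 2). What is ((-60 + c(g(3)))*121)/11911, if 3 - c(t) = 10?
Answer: -8107/11911 ≈ -0.68063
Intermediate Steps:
g(N) = N*(-2 + N)
c(t) = -7 (c(t) = 3 - 1*10 = 3 - 10 = -7)
((-60 + c(g(3)))*121)/11911 = ((-60 - 7)*121)/11911 = -67*121*(1/11911) = -8107*1/11911 = -8107/11911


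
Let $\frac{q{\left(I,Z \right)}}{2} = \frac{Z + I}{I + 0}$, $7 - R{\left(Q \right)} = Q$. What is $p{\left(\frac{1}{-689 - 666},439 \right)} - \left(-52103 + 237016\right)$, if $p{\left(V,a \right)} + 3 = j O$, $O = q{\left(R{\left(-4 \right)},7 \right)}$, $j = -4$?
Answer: $- \frac{2034220}{11} \approx -1.8493 \cdot 10^{5}$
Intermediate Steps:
$R{\left(Q \right)} = 7 - Q$
$q{\left(I,Z \right)} = \frac{2 \left(I + Z\right)}{I}$ ($q{\left(I,Z \right)} = 2 \frac{Z + I}{I + 0} = 2 \frac{I + Z}{I} = \frac{2 \left(I + Z\right)}{I}$)
$O = \frac{36}{11}$ ($O = 2 + 2 \cdot 7 \frac{1}{7 - -4} = 2 + 2 \cdot 7 \frac{1}{7 + 4} = 2 + 2 \cdot 7 \cdot \frac{1}{11} = 2 + \frac{14}{11} = \frac{36}{11} \approx 3.2727$)
$p{\left(V,a \right)} = - \frac{177}{11}$ ($p{\left(V,a \right)} = -3 - \frac{144}{11} = - \frac{177}{11}$)
$p{\left(\frac{1}{-689 - 666},439 \right)} - \left(-52103 + 237016\right) = - \frac{177}{11} - \left(-52103 + 237016\right) = - \frac{177}{11} - 184913 = - \frac{2034220}{11}$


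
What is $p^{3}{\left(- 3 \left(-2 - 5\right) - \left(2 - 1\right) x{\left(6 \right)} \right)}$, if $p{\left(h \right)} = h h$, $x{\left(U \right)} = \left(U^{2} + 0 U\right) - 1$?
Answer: $7529536$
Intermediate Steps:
$x{\left(U \right)} = -1 + U^{2}$ ($x{\left(U \right)} = \left(U^{2} + 0\right) - 1 = U^{2} - 1 = -1 + U^{2}$)
$p{\left(h \right)} = h^{2}$
$p^{3}{\left(- 3 \left(-2 - 5\right) - \left(2 - 1\right) x{\left(6 \right)} \right)} = \left(\left(- 3 \left(-2 - 5\right) - \left(2 - 1\right) \left(-1 + 6^{2}\right)\right)^{2}\right)^{3} = \left(\left(\left(-3\right) \left(-7\right) - 1 \left(-1 + 36\right)\right)^{2}\right)^{3} = \left(\left(21 - 1 \cdot 35\right)^{2}\right)^{3} = \left(\left(21 - 35\right)^{2}\right)^{3} = \left(\left(-14\right)^{2}\right)^{3} = 196^{3} = 7529536$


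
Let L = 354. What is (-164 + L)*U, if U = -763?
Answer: -144970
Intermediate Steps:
(-164 + L)*U = (-164 + 354)*(-763) = 190*(-763) = -144970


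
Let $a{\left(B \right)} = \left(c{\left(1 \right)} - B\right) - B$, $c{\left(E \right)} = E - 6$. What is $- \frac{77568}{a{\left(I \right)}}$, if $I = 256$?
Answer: $\frac{77568}{517} \approx 150.03$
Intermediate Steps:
$c{\left(E \right)} = -6 + E$
$a{\left(B \right)} = -5 - 2 B$ ($a{\left(B \right)} = \left(\left(-6 + 1\right) - B\right) - B = \left(-5 - B\right) - B = -5 - 2 B$)
$- \frac{77568}{a{\left(I \right)}} = - \frac{77568}{-5 - 512} = - \frac{77568}{-517} = \left(-77568\right) \left(- \frac{1}{517}\right) = \frac{77568}{517}$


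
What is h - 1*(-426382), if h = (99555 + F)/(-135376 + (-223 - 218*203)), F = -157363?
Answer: 76686139654/179853 ≈ 4.2638e+5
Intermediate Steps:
h = 57808/179853 (h = (99555 - 157363)/(-135376 + (-223 - 218*203)) = -57808/(-135376 + (-223 - 44254)) = -57808/(-135376 - 44477) = -57808/(-179853) = -57808*(-1/179853) = 57808/179853 ≈ 0.32142)
h - 1*(-426382) = 57808/179853 - 1*(-426382) = 57808/179853 + 426382 = 76686139654/179853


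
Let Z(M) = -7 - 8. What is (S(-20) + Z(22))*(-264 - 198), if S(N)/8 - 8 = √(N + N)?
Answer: -22638 - 7392*I*√10 ≈ -22638.0 - 23376.0*I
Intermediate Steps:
Z(M) = -15
S(N) = 64 + 8*√2*√N (S(N) = 64 + 8*√(N + N) = 64 + 8*√(2*N) = 64 + 8*(√2*√N) = 64 + 8*√2*√N)
(S(-20) + Z(22))*(-264 - 198) = ((64 + 8*√2*√(-20)) - 15)*(-264 - 198) = ((64 + 8*√2*(2*I*√5)) - 15)*(-462) = ((64 + 16*I*√10) - 15)*(-462) = (49 + 16*I*√10)*(-462) = -22638 - 7392*I*√10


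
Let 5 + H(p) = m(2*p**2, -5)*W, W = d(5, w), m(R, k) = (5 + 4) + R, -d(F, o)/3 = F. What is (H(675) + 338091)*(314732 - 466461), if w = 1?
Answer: 2022668801471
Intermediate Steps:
d(F, o) = -3*F
m(R, k) = 9 + R
W = -15 (W = -3*5 = -15)
H(p) = -140 - 30*p**2 (H(p) = -5 + (9 + 2*p**2)*(-15) = -5 + (-135 - 30*p**2) = -140 - 30*p**2)
(H(675) + 338091)*(314732 - 466461) = ((-140 - 30*675**2) + 338091)*(314732 - 466461) = ((-140 - 30*455625) + 338091)*(-151729) = ((-140 - 13668750) + 338091)*(-151729) = (-13668890 + 338091)*(-151729) = -13330799*(-151729) = 2022668801471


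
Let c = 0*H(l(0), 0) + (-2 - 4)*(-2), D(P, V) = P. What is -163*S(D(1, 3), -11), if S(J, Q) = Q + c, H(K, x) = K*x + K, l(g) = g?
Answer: -163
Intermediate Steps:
H(K, x) = K + K*x
c = 12 (c = 0*(0*(1 + 0)) + (-2 - 4)*(-2) = 0*(0*1) - 6*(-2) = 0*0 + 12 = 0 + 12 = 12)
S(J, Q) = 12 + Q (S(J, Q) = Q + 12 = 12 + Q)
-163*S(D(1, 3), -11) = -163*(12 - 11) = -163*1 = -163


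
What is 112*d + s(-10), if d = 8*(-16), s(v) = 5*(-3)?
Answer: -14351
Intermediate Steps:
s(v) = -15
d = -128
112*d + s(-10) = 112*(-128) - 15 = -14336 - 15 = -14351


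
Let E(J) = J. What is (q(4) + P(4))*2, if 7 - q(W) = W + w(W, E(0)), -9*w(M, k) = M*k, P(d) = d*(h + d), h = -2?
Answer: 22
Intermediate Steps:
P(d) = d*(-2 + d)
w(M, k) = -M*k/9
q(W) = 7 - W (q(W) = 7 - (W - ⅑*W*0) = 7 - (W + 0) = 7 - W)
(q(4) + P(4))*2 = ((7 - 1*4) + 4*(-2 + 4))*2 = ((7 - 4) + 4*2)*2 = (3 + 8)*2 = 11*2 = 22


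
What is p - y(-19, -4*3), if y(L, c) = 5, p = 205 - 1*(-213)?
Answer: 413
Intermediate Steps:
p = 418 (p = 205 + 213 = 418)
p - y(-19, -4*3) = 418 - 1*5 = 418 - 5 = 413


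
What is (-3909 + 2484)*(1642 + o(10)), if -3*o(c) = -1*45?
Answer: -2361225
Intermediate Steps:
o(c) = 15 (o(c) = -(-1)*45/3 = -1/3*(-45) = 15)
(-3909 + 2484)*(1642 + o(10)) = (-3909 + 2484)*(1642 + 15) = -1425*1657 = -2361225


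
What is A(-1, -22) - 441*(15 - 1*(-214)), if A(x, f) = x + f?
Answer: -101012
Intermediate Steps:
A(x, f) = f + x
A(-1, -22) - 441*(15 - 1*(-214)) = (-22 - 1) - 441*(15 - 1*(-214)) = -23 - 441*(15 + 214) = -23 - 441*229 = -23 - 100989 = -101012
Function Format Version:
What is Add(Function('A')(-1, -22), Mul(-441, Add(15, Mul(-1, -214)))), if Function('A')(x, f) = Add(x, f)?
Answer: -101012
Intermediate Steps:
Function('A')(x, f) = Add(f, x)
Add(Function('A')(-1, -22), Mul(-441, Add(15, Mul(-1, -214)))) = Add(Add(-22, -1), Mul(-441, Add(15, Mul(-1, -214)))) = Add(-23, Mul(-441, Add(15, 214))) = Add(-23, Mul(-441, 229)) = Add(-23, -100989) = -101012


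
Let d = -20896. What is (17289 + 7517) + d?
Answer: 3910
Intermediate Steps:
(17289 + 7517) + d = (17289 + 7517) - 20896 = 24806 - 20896 = 3910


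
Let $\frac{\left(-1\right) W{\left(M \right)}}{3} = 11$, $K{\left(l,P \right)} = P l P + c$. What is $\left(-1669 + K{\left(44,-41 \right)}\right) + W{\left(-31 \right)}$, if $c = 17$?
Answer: $72279$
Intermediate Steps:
$K{\left(l,P \right)} = 17 + l P^{2}$ ($K{\left(l,P \right)} = P l P + 17 = l P^{2} + 17 = 17 + l P^{2}$)
$W{\left(M \right)} = -33$ ($W{\left(M \right)} = \left(-3\right) 11 = -33$)
$\left(-1669 + K{\left(44,-41 \right)}\right) + W{\left(-31 \right)} = \left(-1669 + \left(17 + 44 \left(-41\right)^{2}\right)\right) - 33 = \left(-1669 + \left(17 + 44 \cdot 1681\right)\right) - 33 = \left(-1669 + \left(17 + 73964\right)\right) - 33 = \left(-1669 + 73981\right) - 33 = 72312 - 33 = 72279$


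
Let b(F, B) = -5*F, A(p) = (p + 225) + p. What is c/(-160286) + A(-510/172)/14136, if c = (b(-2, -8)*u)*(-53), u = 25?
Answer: 398495005/4059563522 ≈ 0.098162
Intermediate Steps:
A(p) = 225 + 2*p (A(p) = (225 + p) + p = 225 + 2*p)
c = -13250 (c = (-5*(-2)*25)*(-53) = (10*25)*(-53) = 250*(-53) = -13250)
c/(-160286) + A(-510/172)/14136 = -13250/(-160286) + (225 + 2*(-510/172))/14136 = -13250*(-1/160286) + (225 + 2*(-510*1/172))*(1/14136) = 6625/80143 + (225 + 2*(-255/86))*(1/14136) = 6625/80143 + (225 - 255/43)*(1/14136) = 6625/80143 + (9420/43)*(1/14136) = 6625/80143 + 785/50654 = 398495005/4059563522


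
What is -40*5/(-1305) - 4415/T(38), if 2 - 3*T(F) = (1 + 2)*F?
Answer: 3461425/29232 ≈ 118.41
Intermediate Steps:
T(F) = ⅔ - F (T(F) = ⅔ - (1 + 2)*F/3 = ⅔ - F)
-40*5/(-1305) - 4415/T(38) = -40*5/(-1305) - 4415/(⅔ - 1*38) = -200*(-1/1305) - 4415/(⅔ - 38) = 40/261 - 4415/(-112/3) = 40/261 - 4415*(-3/112) = 40/261 + 13245/112 = 3461425/29232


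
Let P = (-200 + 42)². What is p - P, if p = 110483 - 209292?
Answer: -123773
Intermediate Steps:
p = -98809
P = 24964 (P = (-158)² = 24964)
p - P = -98809 - 1*24964 = -98809 - 24964 = -123773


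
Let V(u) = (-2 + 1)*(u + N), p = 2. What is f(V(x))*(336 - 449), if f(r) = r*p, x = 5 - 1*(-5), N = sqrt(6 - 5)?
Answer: 2486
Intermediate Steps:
N = 1 (N = sqrt(1) = 1)
x = 10 (x = 5 + 5 = 10)
V(u) = -1 - u (V(u) = (-2 + 1)*(u + 1) = -(1 + u) = -1 - u)
f(r) = 2*r (f(r) = r*2 = 2*r)
f(V(x))*(336 - 449) = (2*(-1 - 1*10))*(336 - 449) = (2*(-1 - 10))*(-113) = (2*(-11))*(-113) = -22*(-113) = 2486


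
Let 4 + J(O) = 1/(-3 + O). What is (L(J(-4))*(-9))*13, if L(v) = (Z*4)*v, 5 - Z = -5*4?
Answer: 339300/7 ≈ 48471.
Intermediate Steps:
Z = 25 (Z = 5 - (-5)*4 = 5 - 1*(-20) = 5 + 20 = 25)
J(O) = -4 + 1/(-3 + O)
L(v) = 100*v (L(v) = (25*4)*v = 100*v)
(L(J(-4))*(-9))*13 = ((100*((13 - 4*(-4))/(-3 - 4)))*(-9))*13 = ((100*((13 + 16)/(-7)))*(-9))*13 = ((100*(-⅐*29))*(-9))*13 = ((100*(-29/7))*(-9))*13 = -2900/7*(-9)*13 = (26100/7)*13 = 339300/7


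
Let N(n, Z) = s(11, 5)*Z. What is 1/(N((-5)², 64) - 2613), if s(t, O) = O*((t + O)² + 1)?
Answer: 1/79627 ≈ 1.2559e-5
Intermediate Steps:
s(t, O) = O*(1 + (O + t)²) (s(t, O) = O*((O + t)² + 1) = O*(1 + (O + t)²))
N(n, Z) = 1285*Z (N(n, Z) = (5*(1 + (5 + 11)²))*Z = (5*(1 + 16²))*Z = (5*(1 + 256))*Z = (5*257)*Z = 1285*Z)
1/(N((-5)², 64) - 2613) = 1/(1285*64 - 2613) = 1/(82240 - 2613) = 1/79627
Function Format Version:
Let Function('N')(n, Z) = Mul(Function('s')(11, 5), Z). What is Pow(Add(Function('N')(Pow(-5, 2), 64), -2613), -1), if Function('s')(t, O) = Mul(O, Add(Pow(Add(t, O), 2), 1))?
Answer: Rational(1, 79627) ≈ 1.2559e-5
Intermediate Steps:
Function('s')(t, O) = Mul(O, Add(1, Pow(Add(O, t), 2))) (Function('s')(t, O) = Mul(O, Add(Pow(Add(O, t), 2), 1)) = Mul(O, Add(1, Pow(Add(O, t), 2))))
Function('N')(n, Z) = Mul(1285, Z) (Function('N')(n, Z) = Mul(Mul(5, Add(1, Pow(Add(5, 11), 2))), Z) = Mul(Mul(5, Add(1, Pow(16, 2))), Z) = Mul(Mul(5, Add(1, 256)), Z) = Mul(Mul(5, 257), Z) = Mul(1285, Z))
Pow(Add(Function('N')(Pow(-5, 2), 64), -2613), -1) = Pow(Add(Mul(1285, 64), -2613), -1) = Pow(Add(82240, -2613), -1) = Pow(79627, -1) = Rational(1, 79627)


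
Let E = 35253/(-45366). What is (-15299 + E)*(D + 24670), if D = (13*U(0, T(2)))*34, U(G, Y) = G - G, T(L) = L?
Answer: -2853865429715/7561 ≈ -3.7745e+8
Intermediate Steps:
E = -11751/15122 (E = 35253*(-1/45366) = -11751/15122 ≈ -0.77708)
U(G, Y) = 0
D = 0 (D = (13*0)*34 = 0*34 = 0)
(-15299 + E)*(D + 24670) = (-15299 - 11751/15122)*(0 + 24670) = -231363229/15122*24670 = -2853865429715/7561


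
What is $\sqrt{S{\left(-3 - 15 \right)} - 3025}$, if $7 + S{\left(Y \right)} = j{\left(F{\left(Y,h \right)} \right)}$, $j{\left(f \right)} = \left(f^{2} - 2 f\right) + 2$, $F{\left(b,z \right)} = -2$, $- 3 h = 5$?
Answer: $i \sqrt{3022} \approx 54.973 i$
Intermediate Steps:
$h = - \frac{5}{3}$ ($h = \left(- \frac{1}{3}\right) 5 = - \frac{5}{3} \approx -1.6667$)
$j{\left(f \right)} = 2 + f^{2} - 2 f$
$S{\left(Y \right)} = 3$ ($S{\left(Y \right)} = -7 + \left(2 + \left(-2\right)^{2} - -4\right) = -7 + \left(2 + 4 + 4\right) = -7 + 10 = 3$)
$\sqrt{S{\left(-3 - 15 \right)} - 3025} = \sqrt{3 - 3025} = \sqrt{-3022} = i \sqrt{3022}$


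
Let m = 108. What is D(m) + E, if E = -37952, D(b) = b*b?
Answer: -26288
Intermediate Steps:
D(b) = b**2
D(m) + E = 108**2 - 37952 = 11664 - 37952 = -26288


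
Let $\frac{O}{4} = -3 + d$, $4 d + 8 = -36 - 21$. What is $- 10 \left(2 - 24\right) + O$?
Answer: $143$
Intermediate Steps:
$d = - \frac{65}{4}$ ($d = -2 + \frac{-36 - 21}{4} = -2 + \frac{1}{4} \left(-57\right) = -2 - \frac{57}{4} = - \frac{65}{4} \approx -16.25$)
$O = -77$ ($O = 4 \left(-3 - \frac{65}{4}\right) = 4 \left(- \frac{77}{4}\right) = -77$)
$- 10 \left(2 - 24\right) + O = - 10 \left(2 - 24\right) - 77 = \left(-10\right) \left(-22\right) - 77 = 220 - 77 = 143$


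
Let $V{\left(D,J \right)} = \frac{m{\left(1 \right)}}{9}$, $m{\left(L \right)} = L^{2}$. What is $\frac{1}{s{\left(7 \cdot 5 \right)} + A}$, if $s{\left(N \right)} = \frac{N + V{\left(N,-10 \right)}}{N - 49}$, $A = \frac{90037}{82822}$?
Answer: $- \frac{5217786}{7413545} \approx -0.70382$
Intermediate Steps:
$A = \frac{90037}{82822}$ ($A = 90037 \cdot \frac{1}{82822} = \frac{90037}{82822} \approx 1.0871$)
$V{\left(D,J \right)} = \frac{1}{9}$ ($V{\left(D,J \right)} = \frac{1^{2}}{9} = 1 \cdot \frac{1}{9} = \frac{1}{9}$)
$s{\left(N \right)} = \frac{\frac{1}{9} + N}{-49 + N}$ ($s{\left(N \right)} = \frac{N + \frac{1}{9}}{N - 49} = \frac{\frac{1}{9} + N}{-49 + N}$)
$\frac{1}{s{\left(7 \cdot 5 \right)} + A} = \frac{1}{\frac{\frac{1}{9} + 7 \cdot 5}{-49 + 7 \cdot 5} + \frac{90037}{82822}} = \frac{1}{\frac{\frac{1}{9} + 35}{-49 + 35} + \frac{90037}{82822}} = \frac{1}{\frac{1}{-14} \cdot \frac{316}{9} + \frac{90037}{82822}} = \frac{1}{\left(- \frac{1}{14}\right) \frac{316}{9} + \frac{90037}{82822}} = \frac{1}{- \frac{158}{63} + \frac{90037}{82822}} = \frac{1}{- \frac{7413545}{5217786}} = - \frac{5217786}{7413545}$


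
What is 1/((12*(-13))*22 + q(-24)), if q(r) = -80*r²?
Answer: -1/49512 ≈ -2.0197e-5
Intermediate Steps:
1/((12*(-13))*22 + q(-24)) = 1/((12*(-13))*22 - 80*(-24)²) = 1/(-156*22 - 80*576) = 1/(-3432 - 46080) = 1/(-49512) = -1/49512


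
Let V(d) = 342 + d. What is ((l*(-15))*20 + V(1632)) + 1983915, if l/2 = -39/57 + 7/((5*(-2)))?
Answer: 37747671/19 ≈ 1.9867e+6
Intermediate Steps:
l = -263/95 (l = 2*(-39/57 + 7/((5*(-2)))) = 2*(-39*1/57 + 7/(-10)) = 2*(-13/19 + 7*(-1/10)) = 2*(-13/19 - 7/10) = 2*(-263/190) = -263/95 ≈ -2.7684)
((l*(-15))*20 + V(1632)) + 1983915 = (-263/95*(-15)*20 + (342 + 1632)) + 1983915 = ((789/19)*20 + 1974) + 1983915 = (15780/19 + 1974) + 1983915 = 53286/19 + 1983915 = 37747671/19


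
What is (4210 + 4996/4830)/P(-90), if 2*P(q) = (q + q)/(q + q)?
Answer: 20339296/2415 ≈ 8422.1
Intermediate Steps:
P(q) = 1/2 (P(q) = ((q + q)/(q + q))/2 = ((2*q)/((2*q)))/2 = ((2*q)*(1/(2*q)))/2 = (1/2)*1 = 1/2)
(4210 + 4996/4830)/P(-90) = (4210 + 4996/4830)/(1/2) = (4210 + 4996*(1/4830))*2 = (4210 + 2498/2415)*2 = (10169648/2415)*2 = 20339296/2415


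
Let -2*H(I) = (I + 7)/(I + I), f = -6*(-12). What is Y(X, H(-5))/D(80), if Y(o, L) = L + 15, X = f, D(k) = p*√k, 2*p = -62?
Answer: -151*√5/6200 ≈ -0.054459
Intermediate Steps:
p = -31 (p = (½)*(-62) = -31)
f = 72
H(I) = -(7 + I)/(4*I) (H(I) = -(I + 7)/(2*(I + I)) = -(7 + I)/(2*(2*I)) = -(7 + I)*1/(2*I)/2 = -(7 + I)/(4*I))
D(k) = -31*√k
X = 72
Y(o, L) = 15 + L
Y(X, H(-5))/D(80) = (15 + (¼)*(-7 - 1*(-5))/(-5))/((-124*√5)) = (15 + (¼)*(-⅕)*(-7 + 5))/((-124*√5)) = (15 + (¼)*(-⅕)*(-2))/((-124*√5)) = (15 + ⅒)*(-√5/620) = 151*(-√5/620)/10 = -151*√5/6200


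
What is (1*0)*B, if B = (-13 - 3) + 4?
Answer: 0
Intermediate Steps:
B = -12 (B = -16 + 4 = -12)
(1*0)*B = (1*0)*(-12) = 0*(-12) = 0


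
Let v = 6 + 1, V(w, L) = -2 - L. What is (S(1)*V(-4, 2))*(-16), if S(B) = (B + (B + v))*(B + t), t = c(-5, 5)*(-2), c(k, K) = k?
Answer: 6336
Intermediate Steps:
t = 10 (t = -5*(-2) = 10)
v = 7
S(B) = (7 + 2*B)*(10 + B) (S(B) = (B + (B + 7))*(B + 10) = (B + (7 + B))*(10 + B) = (7 + 2*B)*(10 + B))
(S(1)*V(-4, 2))*(-16) = ((70 + 2*1² + 27*1)*(-2 - 1*2))*(-16) = ((70 + 2*1 + 27)*(-2 - 2))*(-16) = ((70 + 2 + 27)*(-4))*(-16) = (99*(-4))*(-16) = -396*(-16) = 6336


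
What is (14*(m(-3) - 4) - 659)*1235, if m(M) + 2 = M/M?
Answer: -900315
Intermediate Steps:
m(M) = -1 (m(M) = -2 + M/M = -2 + 1 = -1)
(14*(m(-3) - 4) - 659)*1235 = (14*(-1 - 4) - 659)*1235 = (14*(-5) - 659)*1235 = (-70 - 659)*1235 = -729*1235 = -900315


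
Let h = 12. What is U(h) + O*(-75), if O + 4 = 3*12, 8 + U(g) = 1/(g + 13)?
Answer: -60199/25 ≈ -2408.0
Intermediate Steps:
U(g) = -8 + 1/(13 + g) (U(g) = -8 + 1/(g + 13) = -8 + 1/(13 + g))
O = 32 (O = -4 + 3*12 = -4 + 36 = 32)
U(h) + O*(-75) = (-103 - 8*12)/(13 + 12) + 32*(-75) = (-103 - 96)/25 - 2400 = (1/25)*(-199) - 2400 = -199/25 - 2400 = -60199/25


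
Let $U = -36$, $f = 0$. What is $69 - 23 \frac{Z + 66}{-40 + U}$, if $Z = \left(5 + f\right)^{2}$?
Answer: $\frac{7337}{76} \approx 96.539$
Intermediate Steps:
$Z = 25$ ($Z = \left(5 + 0\right)^{2} = 5^{2} = 25$)
$69 - 23 \frac{Z + 66}{-40 + U} = 69 - 23 \frac{25 + 66}{-40 - 36} = 69 - 23 \frac{91}{-76} = 69 - 23 \cdot 91 \left(- \frac{1}{76}\right) = 69 - - \frac{2093}{76} = 69 + \frac{2093}{76} = \frac{7337}{76}$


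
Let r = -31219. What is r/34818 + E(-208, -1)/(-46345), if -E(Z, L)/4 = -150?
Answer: -293547071/322728042 ≈ -0.90958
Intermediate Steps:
E(Z, L) = 600 (E(Z, L) = -4*(-150) = 600)
r/34818 + E(-208, -1)/(-46345) = -31219/34818 + 600/(-46345) = -31219*1/34818 + 600*(-1/46345) = -31219/34818 - 120/9269 = -293547071/322728042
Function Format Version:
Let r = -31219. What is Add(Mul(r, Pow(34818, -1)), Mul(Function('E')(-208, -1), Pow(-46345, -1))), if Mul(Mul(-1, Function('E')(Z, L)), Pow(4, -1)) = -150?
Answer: Rational(-293547071, 322728042) ≈ -0.90958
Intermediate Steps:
Function('E')(Z, L) = 600 (Function('E')(Z, L) = Mul(-4, -150) = 600)
Add(Mul(r, Pow(34818, -1)), Mul(Function('E')(-208, -1), Pow(-46345, -1))) = Add(Mul(-31219, Pow(34818, -1)), Mul(600, Pow(-46345, -1))) = Add(Mul(-31219, Rational(1, 34818)), Mul(600, Rational(-1, 46345))) = Add(Rational(-31219, 34818), Rational(-120, 9269)) = Rational(-293547071, 322728042)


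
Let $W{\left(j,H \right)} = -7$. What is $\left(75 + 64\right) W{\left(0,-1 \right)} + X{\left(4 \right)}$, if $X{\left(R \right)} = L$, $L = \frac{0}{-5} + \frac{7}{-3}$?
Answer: $- \frac{2926}{3} \approx -975.33$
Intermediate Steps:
$L = - \frac{7}{3}$ ($L = 0 \left(- \frac{1}{5}\right) + 7 \left(- \frac{1}{3}\right) = 0 - \frac{7}{3} = - \frac{7}{3} \approx -2.3333$)
$X{\left(R \right)} = - \frac{7}{3}$
$\left(75 + 64\right) W{\left(0,-1 \right)} + X{\left(4 \right)} = \left(75 + 64\right) \left(-7\right) - \frac{7}{3} = 139 \left(-7\right) - \frac{7}{3} = -973 - \frac{7}{3} = - \frac{2926}{3}$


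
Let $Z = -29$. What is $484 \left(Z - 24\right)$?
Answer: $-25652$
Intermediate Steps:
$484 \left(Z - 24\right) = 484 \left(-29 - 24\right) = 484 \left(-53\right) = -25652$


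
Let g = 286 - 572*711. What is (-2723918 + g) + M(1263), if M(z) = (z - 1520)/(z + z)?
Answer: -7907198681/2526 ≈ -3.1303e+6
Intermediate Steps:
g = -406406 (g = 286 - 406692 = -406406)
M(z) = (-1520 + z)/(2*z) (M(z) = (-1520 + z)/((2*z)) = (-1520 + z)*(1/(2*z)) = (-1520 + z)/(2*z))
(-2723918 + g) + M(1263) = (-2723918 - 406406) + (1/2)*(-1520 + 1263)/1263 = -3130324 + (1/2)*(1/1263)*(-257) = -3130324 - 257/2526 = -7907198681/2526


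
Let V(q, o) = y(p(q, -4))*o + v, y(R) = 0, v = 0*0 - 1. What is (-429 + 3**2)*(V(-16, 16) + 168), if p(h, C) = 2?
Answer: -70140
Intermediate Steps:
v = -1 (v = 0 - 1 = -1)
V(q, o) = -1 (V(q, o) = 0*o - 1 = 0 - 1 = -1)
(-429 + 3**2)*(V(-16, 16) + 168) = (-429 + 3**2)*(-1 + 168) = (-429 + 9)*167 = -420*167 = -70140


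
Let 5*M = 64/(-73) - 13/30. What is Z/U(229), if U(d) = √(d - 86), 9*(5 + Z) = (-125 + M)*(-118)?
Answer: 80679146*√143/7046325 ≈ 136.92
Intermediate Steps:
M = -2869/10950 (M = (64/(-73) - 13/30)/5 = (64*(-1/73) - 13*1/30)/5 = (-64/73 - 13/30)/5 = (⅕)*(-2869/2190) = -2869/10950 ≈ -0.26201)
Z = 80679146/49275 (Z = -5 + ((-125 - 2869/10950)*(-118))/9 = -5 + (-1371619/10950*(-118))/9 = -5 + (⅑)*(80925521/5475) = -5 + 80925521/49275 = 80679146/49275 ≈ 1637.3)
U(d) = √(-86 + d)
Z/U(229) = 80679146/(49275*(√(-86 + 229))) = 80679146/(49275*(√143)) = 80679146*(√143/143)/49275 = 80679146*√143/7046325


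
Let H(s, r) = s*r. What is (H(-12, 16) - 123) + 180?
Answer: -135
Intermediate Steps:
H(s, r) = r*s
(H(-12, 16) - 123) + 180 = (16*(-12) - 123) + 180 = (-192 - 123) + 180 = -315 + 180 = -135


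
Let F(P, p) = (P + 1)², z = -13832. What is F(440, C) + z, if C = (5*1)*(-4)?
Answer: 180649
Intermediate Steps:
C = -20 (C = 5*(-4) = -20)
F(P, p) = (1 + P)²
F(440, C) + z = (1 + 440)² - 13832 = 441² - 13832 = 194481 - 13832 = 180649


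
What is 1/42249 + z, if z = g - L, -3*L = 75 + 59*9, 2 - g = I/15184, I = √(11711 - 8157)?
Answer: 8618797/42249 - √3554/15184 ≈ 204.00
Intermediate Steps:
I = √3554 ≈ 59.615
g = 2 - √3554/15184 ≈ 1.9961
L = -202 (L = -(75 + 59*9)/3 = -(75 + 531)/3 = -⅓*606 = -202)
z = 204 - √3554/15184 (z = (2 - √3554/15184) - 1*(-202) = (2 - √3554/15184) + 202 = 204 - √3554/15184 ≈ 204.00)
1/42249 + z = 1/42249 + (204 - √3554/15184) = 8618797/42249 - √3554/15184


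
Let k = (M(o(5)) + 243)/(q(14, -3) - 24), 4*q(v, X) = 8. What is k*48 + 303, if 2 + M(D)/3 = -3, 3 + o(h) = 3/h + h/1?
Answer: -2139/11 ≈ -194.45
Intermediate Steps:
q(v, X) = 2 (q(v, X) = (¼)*8 = 2)
o(h) = -3 + h + 3/h (o(h) = -3 + (3/h + h/1) = -3 + (3/h + h*1) = -3 + (3/h + h) = -3 + (h + 3/h) = -3 + h + 3/h)
M(D) = -15 (M(D) = -6 + 3*(-3) = -6 - 9 = -15)
k = -114/11 (k = (-15 + 243)/(2 - 24) = 228/(-22) = 228*(-1/22) = -114/11 ≈ -10.364)
k*48 + 303 = -114/11*48 + 303 = -5472/11 + 303 = -2139/11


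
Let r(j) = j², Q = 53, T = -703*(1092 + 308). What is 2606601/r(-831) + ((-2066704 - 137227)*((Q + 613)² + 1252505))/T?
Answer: 860440187035584317/226550045400 ≈ 3.7980e+6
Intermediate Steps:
T = -984200 (T = -703*1400 = -984200)
2606601/r(-831) + ((-2066704 - 137227)*((Q + 613)² + 1252505))/T = 2606601/((-831)²) + ((-2066704 - 137227)*((53 + 613)² + 1252505))/(-984200) = 2606601/690561 - 2203931*(666² + 1252505)*(-1/984200) = 2606601*(1/690561) - 2203931*(443556 + 1252505)*(-1/984200) = 868867/230187 - 2203931*1696061*(-1/984200) = 868867/230187 - 3738001415791*(-1/984200) = 868867/230187 + 3738001415791/984200 = 860440187035584317/226550045400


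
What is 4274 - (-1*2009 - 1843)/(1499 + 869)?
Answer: 2531171/592 ≈ 4275.6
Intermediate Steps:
4274 - (-1*2009 - 1843)/(1499 + 869) = 4274 - (-2009 - 1843)/2368 = 4274 - (-3852)/2368 = 4274 - 1*(-963/592) = 4274 + 963/592 = 2531171/592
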